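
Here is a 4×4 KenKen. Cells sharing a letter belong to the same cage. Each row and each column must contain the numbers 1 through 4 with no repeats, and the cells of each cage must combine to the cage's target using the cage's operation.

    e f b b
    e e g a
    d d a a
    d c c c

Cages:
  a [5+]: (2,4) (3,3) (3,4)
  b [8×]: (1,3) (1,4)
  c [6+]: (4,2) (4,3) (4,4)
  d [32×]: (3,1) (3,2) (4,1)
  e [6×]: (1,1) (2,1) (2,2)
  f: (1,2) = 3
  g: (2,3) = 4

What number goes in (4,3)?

3

F is a freebie; hence (1,2) = 3.
Cage g is given, leaving (2,3) = 4.
Cage d needs product 32; hence (3,1) = 2.
The 3 cells of cage d must have product 32, leaving (3,2) = 4.
Row 3 now contains 2, leaving (3,3) = 1.
Row 3 already has 1, which forces (3,4) = 3.
Cage d has product 32, leaving (4,1) = 4.
Column 1 now contains 2, which forces (1,1) = 1.
Column 3 already has 4, so (1,3) = 2.
The two cells of cage b must have product 8, leaving (1,4) = 4.
Cage e needs product 6, which forces (2,1) = 3.
Cage e needs product 6; hence (2,2) = 2.
Cage a has sum 5, leaving (2,4) = 1.
Column 2 already has 2, leaving (4,2) = 1.
Cage c has sum 6, which forces (4,3) = 3.
Column 4 already has 1; hence (4,4) = 2.
Filled in: 1 3 2 4 / 3 2 4 1 / 2 4 1 3 / 4 1 3 2.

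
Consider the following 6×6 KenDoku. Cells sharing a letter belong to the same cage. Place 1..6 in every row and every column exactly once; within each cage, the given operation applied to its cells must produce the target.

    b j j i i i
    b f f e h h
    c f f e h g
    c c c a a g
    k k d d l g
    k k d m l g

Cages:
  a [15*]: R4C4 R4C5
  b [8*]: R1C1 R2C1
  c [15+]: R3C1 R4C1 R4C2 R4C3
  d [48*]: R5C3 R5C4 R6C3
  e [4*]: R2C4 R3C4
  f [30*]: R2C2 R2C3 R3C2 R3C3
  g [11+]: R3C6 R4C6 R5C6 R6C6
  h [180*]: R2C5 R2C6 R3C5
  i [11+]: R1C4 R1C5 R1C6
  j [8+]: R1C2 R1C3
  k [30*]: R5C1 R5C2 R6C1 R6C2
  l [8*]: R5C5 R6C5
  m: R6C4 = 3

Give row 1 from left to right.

Cage h has product 180, which forces R2C5 = 5.
Cage h has product 180, which forces R2C6 = 6.
Cage h needs product 180; hence R3C5 = 6.
Column 5 now contains 5, which forces R4C5 = 3.
Cage m is given, so R6C4 = 3.
Row 4 already has 3, which forces R4C4 = 5.
In column 2, 4 can only go at R4C2, so R4C2 = 4.
In column 5, 1 can only go at R1C5, so R1C5 = 1.
The 3 cells of cage i must have sum 11, leaving R1C4 = 6.
The 3 cells of cage i must have sum 11; hence R1C6 = 4.
Row 1 now contains 4, so R1C1 = 2.
Cage b needs two cells with product 8, which forces R2C1 = 4.
Row 2 now contains 4, which forces R2C4 = 1.
4 is placed in column 1, which forces R3C1 = 3.
Column 4 now contains 1, leaving R3C4 = 4.
Column 4 now contains 4; hence R5C4 = 2.
Row 5 already has 2, so R5C5 = 4.
4 is placed in column 5, leaving R6C5 = 2.
Cage c has sum 15, which forces R4C1 = 6.
The 4 cells of cage c must have sum 15, which forces R4C3 = 2.
2 is placed in row 4, leaving R4C6 = 1.
Cage d has product 48, which forces R5C3 = 6.
The 4 cells of cage g must have sum 11, which forces R5C6 = 3.
The 3 cells of cage d must have product 48, which forces R6C3 = 4.
Column 6 already has 1; hence R6C6 = 5.
Cage f has product 30, so R2C2 = 2.
Column 3 now contains 2, which forces R2C3 = 3.
5 is placed in column 6, so R3C6 = 2.
Cage k has product 30, so R5C1 = 5.
The 4 cells of cage k must have product 30, so R5C2 = 1.
5 is placed in row 6, which forces R6C1 = 1.
Cage k has product 30, leaving R6C2 = 6.
Cage j's pair has sum 8; hence R1C2 = 3.
3 is placed in column 3, which forces R1C3 = 5.
Column 2 now contains 1, which forces R3C2 = 5.
The 4 cells of cage f must have product 30; hence R3C3 = 1.
Filled in: 2 3 5 6 1 4 / 4 2 3 1 5 6 / 3 5 1 4 6 2 / 6 4 2 5 3 1 / 5 1 6 2 4 3 / 1 6 4 3 2 5.

2 3 5 6 1 4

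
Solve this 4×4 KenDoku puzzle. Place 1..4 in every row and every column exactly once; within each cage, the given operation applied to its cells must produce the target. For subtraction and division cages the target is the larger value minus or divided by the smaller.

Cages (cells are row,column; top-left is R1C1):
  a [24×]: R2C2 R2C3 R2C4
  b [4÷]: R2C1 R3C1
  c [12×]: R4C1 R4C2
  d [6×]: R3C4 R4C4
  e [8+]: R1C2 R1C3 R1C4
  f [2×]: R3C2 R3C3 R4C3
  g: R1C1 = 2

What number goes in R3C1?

Cage g is a single given cell, which forces R1C1 = 2.
Cage f has product 2, so R3C2 = 1.
Cage f needs product 2, so R3C3 = 2.
Row 3 now contains 2, leaving R3C4 = 3.
The 3 cells of cage f must have product 2; hence R4C3 = 1.
3 is placed in column 4, so R4C4 = 2.
Cage e has sum 8, so R1C4 = 1.
Cage b's pair has quotient 4, leaving R2C1 = 1.
The 3 cells of cage a must have product 24, which forces R2C2 = 2.
The 3 cells of cage a must have product 24; hence R2C3 = 3.
2 is placed in column 4, leaving R2C4 = 4.
Row 3 now contains 1, leaving R3C1 = 4.
4 is placed in column 1; hence R4C1 = 3.
Row 4 now contains 3, leaving R4C2 = 4.
4 is placed in column 2, so R1C2 = 3.
3 is placed in column 3, which forces R1C3 = 4.
Filled in: 2 3 4 1 / 1 2 3 4 / 4 1 2 3 / 3 4 1 2.

4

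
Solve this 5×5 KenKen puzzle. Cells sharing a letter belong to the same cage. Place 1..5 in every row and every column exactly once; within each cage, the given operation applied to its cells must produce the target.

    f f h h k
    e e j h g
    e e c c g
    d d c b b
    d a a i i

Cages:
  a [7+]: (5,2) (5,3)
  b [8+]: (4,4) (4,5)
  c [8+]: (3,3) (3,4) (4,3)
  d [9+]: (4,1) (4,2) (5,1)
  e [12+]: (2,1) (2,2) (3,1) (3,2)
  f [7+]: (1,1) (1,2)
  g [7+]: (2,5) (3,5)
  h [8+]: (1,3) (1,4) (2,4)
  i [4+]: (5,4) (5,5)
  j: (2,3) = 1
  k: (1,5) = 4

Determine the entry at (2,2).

3

Cage k is given, so (1,5) = 4.
Cage j is given; hence (2,3) = 1.
The only place for 1 in row 1 is (1,4).
Column 4 now contains 1, leaving (5,4) = 3.
Cage i's pair has sum 4, leaving (5,5) = 1.
Cage c has sum 8, leaving (3,3) = 4.
Column 4 already has 3; hence (3,4) = 2.
Row 3 already has 2, leaving (3,5) = 5.
The 3 cells of cage c must have sum 8, leaving (4,3) = 2.
Column 4 already has 3, so (4,4) = 5.
Cage b needs two cells with sum 8, which forces (4,5) = 3.
2 is placed in column 3, leaving (5,3) = 5.
5 is placed in column 3, which forces (1,3) = 3.
Column 4 now contains 5, which forces (2,4) = 4.
5 is placed in column 5, leaving (2,5) = 2.
The 3 cells of cage d must have sum 9, which forces (4,1) = 1.
Cage d needs sum 9, which forces (4,2) = 4.
Cage d needs sum 9, leaving (5,1) = 4.
Row 5 already has 5, which forces (5,2) = 2.
The two cells of cage f must have sum 7, so (1,1) = 2.
Column 2 now contains 2; hence (1,2) = 5.
Cage e needs sum 12, leaving (2,1) = 5.
Cage e needs sum 12, so (2,2) = 3.
Column 1 already has 1, so (3,1) = 3.
Cage e has sum 12, leaving (3,2) = 1.
The full grid is 2 5 3 1 4 / 5 3 1 4 2 / 3 1 4 2 5 / 1 4 2 5 3 / 4 2 5 3 1.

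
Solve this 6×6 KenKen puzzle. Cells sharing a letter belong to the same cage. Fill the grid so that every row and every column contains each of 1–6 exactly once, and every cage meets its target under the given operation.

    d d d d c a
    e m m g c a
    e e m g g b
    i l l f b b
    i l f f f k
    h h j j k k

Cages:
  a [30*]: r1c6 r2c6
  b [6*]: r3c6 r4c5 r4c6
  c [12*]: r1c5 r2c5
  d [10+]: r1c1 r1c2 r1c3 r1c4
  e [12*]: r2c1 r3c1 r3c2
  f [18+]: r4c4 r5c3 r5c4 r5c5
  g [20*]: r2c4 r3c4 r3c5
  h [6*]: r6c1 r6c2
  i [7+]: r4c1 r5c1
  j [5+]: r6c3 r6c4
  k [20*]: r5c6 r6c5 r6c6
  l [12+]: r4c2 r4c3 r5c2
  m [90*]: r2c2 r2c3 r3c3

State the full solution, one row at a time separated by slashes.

3 4 1 2 6 5 / 4 5 3 1 2 6 / 1 3 6 5 4 2 / 5 2 4 6 1 3 / 2 6 5 4 3 1 / 6 1 2 3 5 4

In row 1, 5 can only go at r1c6, so r1c6 = 5.
5 is placed in column 6; hence r2c6 = 6.
Cage k needs product 20; hence r6c5 = 5.
Cage m has product 90; hence r3c3 = 6.
In row 1, 6 can only go at r1c5, so r1c5 = 6.
Cage c's pair has product 12, which forces r2c5 = 2.
The only place for 2 in row 3 is r3c6.
Row 3 needs a 5, and only r3c4 is open for it.
Cage f needs sum 18, so r5c3 = 5.
Cage m needs product 90, leaving r2c2 = 5.
Column 3 already has 5, which forces r2c3 = 3.
Row 4 needs a 5, and only r4c1 is open for it.
Cage i needs two cells with sum 7, so r5c1 = 2.
The only place for 1 in row 5 is r5c6.
Cage b needs product 6; hence r4c5 = 1.
1 is placed in column 6, leaving r4c6 = 3.
1 is placed in column 6, which forces r6c6 = 4.
Cage g needs product 20, which forces r2c4 = 1.
1 is placed in column 5; hence r3c5 = 4.
4 is placed in column 5, so r5c5 = 3.
The two cells of cage j must have sum 5; hence r6c3 = 2.
Cage j needs two cells with sum 5, so r6c4 = 3.
1 is placed in row 2, leaving r2c1 = 4.
The 3 cells of cage l must have sum 12; hence r4c2 = 2.
Column 3 already has 2; hence r4c3 = 4.
Row 4 already has 4; hence r4c4 = 6.
The 3 cells of cage l must have sum 12, which forces r5c2 = 6.
6 is placed in column 4; hence r5c4 = 4.
Column 2 already has 6; hence r6c2 = 1.
Cage d needs sum 10, leaving r1c1 = 3.
The 4 cells of cage d must have sum 10; hence r1c2 = 4.
Column 3 already has 4, so r1c3 = 1.
Column 4 now contains 4, leaving r1c4 = 2.
The 3 cells of cage e must have product 12, leaving r3c1 = 1.
Column 2 already has 1, leaving r3c2 = 3.
Row 6 now contains 1; hence r6c1 = 6.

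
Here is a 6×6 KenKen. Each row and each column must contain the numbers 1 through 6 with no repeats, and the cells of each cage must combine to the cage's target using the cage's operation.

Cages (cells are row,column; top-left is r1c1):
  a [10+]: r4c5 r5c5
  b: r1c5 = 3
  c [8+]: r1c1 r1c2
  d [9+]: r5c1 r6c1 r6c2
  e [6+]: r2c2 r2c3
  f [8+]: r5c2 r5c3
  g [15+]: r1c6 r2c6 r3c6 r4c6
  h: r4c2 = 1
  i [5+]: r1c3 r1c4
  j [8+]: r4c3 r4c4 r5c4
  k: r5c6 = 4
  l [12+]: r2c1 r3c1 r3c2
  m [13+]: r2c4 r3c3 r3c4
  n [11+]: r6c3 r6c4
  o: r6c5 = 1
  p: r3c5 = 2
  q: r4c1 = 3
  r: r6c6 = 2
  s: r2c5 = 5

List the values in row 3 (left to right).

Cage b is a single given cell, leaving r1c5 = 3.
Cage s is a single given cell, so r2c5 = 5.
Cage p is given, leaving r3c5 = 2.
Q is a freebie, which forces r4c1 = 3.
Cage h is a single given cell, which forces r4c2 = 1.
Cage k is given, leaving r5c6 = 4.
O is a freebie, so r6c5 = 1.
R is a freebie; hence r6c6 = 2.
Cage a needs two cells with sum 10; hence r4c5 = 4.
4 is placed in row 5; hence r5c5 = 6.
Cage d has sum 9; hence r6c2 = 3.
The two cells of cage f must have sum 8, which forces r5c2 = 5.
Cage f's pair has sum 8; hence r5c3 = 3.
The 3 cells of cage j must have sum 8, so r5c4 = 1.
The two cells of cage i must have sum 5, so r1c3 = 1.
Column 4 now contains 1, which forces r1c4 = 4.
Row 5 already has 1; hence r5c1 = 2.
Cage d has sum 9, which forces r6c1 = 4.
2 is placed in column 1, so r1c1 = 6.
The two cells of cage c must have sum 8, so r1c2 = 2.
Row 1 now contains 6, so r1c6 = 5.
2 is placed in column 1, which forces r2c1 = 1.
Column 2 now contains 2, leaving r2c2 = 4.
4 is placed in row 2, leaving r2c3 = 2.
1 is placed in row 2; hence r2c6 = 3.
Cage l needs sum 12, so r3c1 = 5.
The 3 cells of cage l must have sum 12, so r3c2 = 6.
Row 3 now contains 6; hence r3c3 = 4.
Row 3 now contains 6; hence r3c4 = 3.
3 is placed in column 6; hence r3c6 = 1.
Column 3 now contains 2; hence r4c3 = 5.
Row 4 now contains 5; hence r4c4 = 2.
Column 6 already has 5; hence r4c6 = 6.
5 is placed in column 3, leaving r6c3 = 6.
Row 6 now contains 6, which forces r6c4 = 5.
3 is placed in row 2, which forces r2c4 = 6.
The full grid is 6 2 1 4 3 5 / 1 4 2 6 5 3 / 5 6 4 3 2 1 / 3 1 5 2 4 6 / 2 5 3 1 6 4 / 4 3 6 5 1 2.

5 6 4 3 2 1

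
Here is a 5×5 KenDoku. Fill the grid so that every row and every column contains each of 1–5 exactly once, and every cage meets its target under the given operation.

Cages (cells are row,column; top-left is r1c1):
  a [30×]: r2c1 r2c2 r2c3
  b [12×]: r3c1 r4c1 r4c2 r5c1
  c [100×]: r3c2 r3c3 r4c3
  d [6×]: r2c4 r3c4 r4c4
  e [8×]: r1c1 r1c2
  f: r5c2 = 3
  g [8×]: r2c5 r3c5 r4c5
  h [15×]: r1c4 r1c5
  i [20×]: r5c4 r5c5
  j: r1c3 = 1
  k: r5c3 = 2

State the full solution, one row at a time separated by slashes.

2 4 1 5 3 / 5 2 3 1 4 / 3 5 4 2 1 / 4 1 5 3 2 / 1 3 2 4 5

Cage j is given; hence r1c3 = 1.
The 3 cells of cage c must have product 100, which forces r3c2 = 5.
Cage c needs product 100; hence r3c3 = 4.
Cage c has product 100, leaving r4c3 = 5.
Cage f is given, which forces r5c2 = 3.
Cage k is given, which forces r5c3 = 2.
Cage a needs product 30, which forces r2c1 = 5.
Column 2 already has 3, leaving r2c2 = 2.
Column 3 already has 2, leaving r2c3 = 3.
Row 2 already has 3, so r2c4 = 1.
Row 2 already has 1, so r2c5 = 4.
Column 2 now contains 2, leaving r4c2 = 1.
Row 4 already has 1, which forces r4c5 = 2.
Column 5 now contains 4, so r5c5 = 5.
Cage e needs two cells with product 8, leaving r1c1 = 2.
Column 2 now contains 2, leaving r1c2 = 4.
The two cells of cage h must have product 15; hence r1c4 = 5.
Column 5 now contains 5, leaving r1c5 = 3.
Cage d needs product 6, so r3c4 = 2.
Column 5 now contains 2, which forces r3c5 = 1.
Row 4 already has 2, so r4c4 = 3.
5 is placed in row 5; hence r5c4 = 4.
Row 3 now contains 1, so r3c1 = 3.
Row 4 now contains 3, which forces r4c1 = 4.
Row 5 already has 4, so r5c1 = 1.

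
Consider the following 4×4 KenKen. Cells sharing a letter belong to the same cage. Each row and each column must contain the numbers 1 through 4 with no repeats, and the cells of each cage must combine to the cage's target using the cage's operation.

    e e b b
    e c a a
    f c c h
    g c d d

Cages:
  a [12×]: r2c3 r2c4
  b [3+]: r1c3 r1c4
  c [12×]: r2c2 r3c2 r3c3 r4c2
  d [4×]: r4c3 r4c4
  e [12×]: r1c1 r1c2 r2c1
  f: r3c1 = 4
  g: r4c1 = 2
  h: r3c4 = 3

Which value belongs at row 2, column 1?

1

Cage f is a single given cell, leaving r3c1 = 4.
H is a freebie, leaving r3c4 = 3.
Cage g is given, so r4c1 = 2.
Cage e has product 12, leaving r1c2 = 4.
Cage c has product 12, which forces r2c2 = 2.
Cage a needs two cells with product 12, which forces r2c3 = 3.
3 is placed in column 4, leaving r2c4 = 4.
3 is placed in row 3, leaving r3c2 = 1.
Cage c has product 12; hence r3c3 = 2.
Cage c has product 12, which forces r4c2 = 3.
4 is placed in column 4; hence r4c4 = 1.
The 3 cells of cage e must have product 12, so r1c1 = 3.
Column 3 already has 2, which forces r1c3 = 1.
1 is placed in column 4, leaving r1c4 = 2.
Row 2 already has 3, so r2c1 = 1.
Row 4 already has 1; hence r4c3 = 4.
The full grid is 3 4 1 2 / 1 2 3 4 / 4 1 2 3 / 2 3 4 1.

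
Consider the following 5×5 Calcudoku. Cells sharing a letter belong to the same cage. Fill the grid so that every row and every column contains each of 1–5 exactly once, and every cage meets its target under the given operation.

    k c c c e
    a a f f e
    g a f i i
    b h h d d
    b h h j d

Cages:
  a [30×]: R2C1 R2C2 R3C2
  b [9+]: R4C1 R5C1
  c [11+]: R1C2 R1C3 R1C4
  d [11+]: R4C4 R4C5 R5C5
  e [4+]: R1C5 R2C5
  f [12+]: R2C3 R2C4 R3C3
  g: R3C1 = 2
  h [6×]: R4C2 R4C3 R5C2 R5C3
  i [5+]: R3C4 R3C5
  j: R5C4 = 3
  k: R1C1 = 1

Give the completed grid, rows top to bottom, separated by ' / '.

1 4 5 2 3 / 3 2 4 5 1 / 2 5 3 1 4 / 5 3 1 4 2 / 4 1 2 3 5

Cage k is given, leaving R1C1 = 1.
Row 1 already has 1; hence R1C5 = 3.
Column 5 already has 3, so R2C5 = 1.
G is a freebie, leaving R3C1 = 2.
2 is placed in row 3, leaving R3C5 = 4.
Cage j is given, so R5C4 = 3.
Cage a has product 30, which forces R2C2 = 2.
3 is placed in column 4, so R3C4 = 1.
The 3 cells of cage d must have sum 11, which forces R4C4 = 4.
Column 2 now contains 2, which forces R5C2 = 1.
1 is placed in row 5, so R5C3 = 2.
Row 5 already has 2, so R5C5 = 5.
The 3 cells of cage c must have sum 11, which forces R1C4 = 2.
Cage f needs sum 12, which forces R2C3 = 4.
4 is placed in column 4, which forces R2C4 = 5.
Cage f has sum 12; hence R3C3 = 3.
4 is placed in row 4, leaving R4C1 = 5.
Column 2 already has 1, so R4C2 = 3.
Cage h has product 6; hence R4C3 = 1.
Column 5 already has 5, leaving R4C5 = 2.
Row 5 now contains 5, which forces R5C1 = 4.
Cage c has sum 11, which forces R1C2 = 4.
Column 3 already has 4; hence R1C3 = 5.
5 is placed in row 2, leaving R2C1 = 3.
Row 3 now contains 3; hence R3C2 = 5.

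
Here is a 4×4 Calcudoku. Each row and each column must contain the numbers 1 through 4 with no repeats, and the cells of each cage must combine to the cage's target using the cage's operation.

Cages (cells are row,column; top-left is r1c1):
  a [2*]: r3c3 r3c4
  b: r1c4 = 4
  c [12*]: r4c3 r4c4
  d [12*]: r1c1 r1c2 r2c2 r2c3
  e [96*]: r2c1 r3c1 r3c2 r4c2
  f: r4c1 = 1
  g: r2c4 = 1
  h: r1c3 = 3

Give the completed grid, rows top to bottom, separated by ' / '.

Cage h is given, so r1c3 = 3.
Cage b is given, which forces r1c4 = 4.
Cage g is given; hence r2c4 = 1.
Column 4 already has 1, which forces r3c4 = 2.
F is a freebie, which forces r4c1 = 1.
Column 3 already has 3, so r4c3 = 4.
Column 4 already has 4, which forces r4c4 = 3.
1 is placed in column 1, which forces r1c1 = 2.
Cage d has product 12, leaving r1c2 = 1.
Cage e needs product 96, which forces r2c1 = 4.
The 4 cells of cage d must have product 12; hence r2c2 = 3.
Column 3 now contains 4, leaving r2c3 = 2.
The 4 cells of cage e must have product 96; hence r3c1 = 3.
Cage e needs product 96; hence r3c2 = 4.
Row 3 already has 2; hence r3c3 = 1.
Row 4 already has 3; hence r4c2 = 2.

2 1 3 4 / 4 3 2 1 / 3 4 1 2 / 1 2 4 3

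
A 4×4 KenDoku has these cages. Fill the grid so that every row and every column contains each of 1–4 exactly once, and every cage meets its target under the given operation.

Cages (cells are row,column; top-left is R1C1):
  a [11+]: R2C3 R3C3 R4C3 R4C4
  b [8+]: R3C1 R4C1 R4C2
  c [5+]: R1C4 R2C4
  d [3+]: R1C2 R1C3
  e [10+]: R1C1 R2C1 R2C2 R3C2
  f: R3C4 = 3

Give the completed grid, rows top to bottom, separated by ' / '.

F is a freebie; hence R3C4 = 3.
The only place for 3 in row 1 is R1C1.
Row 1 needs a 4, and only R1C4 is open for it.
Column 4 already has 4, which forces R2C4 = 1.
Column 4 already has 4, which forces R4C4 = 2.
2 is placed in row 4, which forces R4C2 = 3.
Row 4 now contains 3, so R4C3 = 4.
Cage a needs sum 11, which forces R2C3 = 3.
Cage b has sum 8, so R3C1 = 4.
Cage e needs sum 10, leaving R3C2 = 1.
Column 3 already has 4, which forces R3C3 = 2.
4 is placed in row 4; hence R4C1 = 1.
Column 2 already has 1, leaving R1C2 = 2.
Column 3 now contains 2; hence R1C3 = 1.
Column 1 now contains 4, which forces R2C1 = 2.
Cage e has sum 10, which forces R2C2 = 4.

3 2 1 4 / 2 4 3 1 / 4 1 2 3 / 1 3 4 2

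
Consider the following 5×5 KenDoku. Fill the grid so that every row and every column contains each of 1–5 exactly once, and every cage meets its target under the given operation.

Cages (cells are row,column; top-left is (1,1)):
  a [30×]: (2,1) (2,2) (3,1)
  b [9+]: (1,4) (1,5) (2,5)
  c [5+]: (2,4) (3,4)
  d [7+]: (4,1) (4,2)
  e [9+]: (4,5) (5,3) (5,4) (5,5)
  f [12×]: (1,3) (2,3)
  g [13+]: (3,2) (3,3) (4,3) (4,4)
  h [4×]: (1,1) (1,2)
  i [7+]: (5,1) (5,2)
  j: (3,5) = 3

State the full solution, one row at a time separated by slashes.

Cage j is a single given cell; hence (3,5) = 3.
Row 1 needs a 5, and only (1,5) is open for it.
In row 1, 2 can only go at (1,4), so (1,4) = 2.
Cage b has sum 9, so (2,5) = 2.
Column 5 already has 2, which forces (4,5) = 1.
Column 5 already has 1, leaving (5,5) = 4.
Cage a has product 30; hence (3,1) = 2.
Column 1 now contains 2; hence (5,1) = 5.
5 is placed in row 5, so (5,2) = 2.
Column 1 now contains 5, so (2,1) = 3.
The 3 cells of cage a must have product 30, leaving (2,2) = 5.
3 is placed in row 2; hence (2,3) = 4.
Row 2 already has 4, leaving (2,4) = 1.
Column 4 already has 1, so (3,4) = 4.
3 is placed in column 1, which forces (4,1) = 4.
4 is placed in row 4, which forces (4,2) = 3.
3 is placed in row 4, so (4,4) = 5.
Column 4 already has 1, so (5,4) = 3.
4 is placed in column 1, leaving (1,1) = 1.
Cage h's pair has product 4, leaving (1,2) = 4.
Column 3 now contains 4; hence (1,3) = 3.
Row 3 now contains 4, which forces (3,2) = 1.
The 4 cells of cage g must have sum 13; hence (3,3) = 5.
Row 4 already has 5, which forces (4,3) = 2.
3 is placed in row 5, leaving (5,3) = 1.

1 4 3 2 5 / 3 5 4 1 2 / 2 1 5 4 3 / 4 3 2 5 1 / 5 2 1 3 4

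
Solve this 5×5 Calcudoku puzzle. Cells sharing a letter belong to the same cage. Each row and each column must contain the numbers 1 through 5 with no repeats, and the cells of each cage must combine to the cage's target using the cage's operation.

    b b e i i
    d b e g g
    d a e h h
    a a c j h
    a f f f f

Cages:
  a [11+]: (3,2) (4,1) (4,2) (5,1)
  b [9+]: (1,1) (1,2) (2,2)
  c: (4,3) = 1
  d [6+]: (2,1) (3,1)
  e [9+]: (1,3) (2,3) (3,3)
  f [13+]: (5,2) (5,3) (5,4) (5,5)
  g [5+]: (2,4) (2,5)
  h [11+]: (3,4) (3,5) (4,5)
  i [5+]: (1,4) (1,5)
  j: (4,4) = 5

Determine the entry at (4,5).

2

Cage c is given; hence (4,3) = 1.
J is a freebie; hence (4,4) = 5.
Row 5 needs a 2, and only (5,1) is open for it.
Row 3 needs a 1, and only (3,1) is open for it.
1 is placed in column 1; hence (2,1) = 5.
Row 1 needs a 5, and only (1,2) is open for it.
The 3 cells of cage b must have sum 9; hence (1,1) = 3.
Cage b needs sum 9, so (2,2) = 1.
3 is placed in column 1; hence (4,1) = 4.
Cage h has sum 11, which forces (3,5) = 5.
Cage f needs sum 13; hence (5,3) = 5.
Row 1 needs a 2, and only (1,3) is open for it.
Row 2 needs a 4, and only (2,3) is open for it.
Column 3 now contains 4, leaving (3,3) = 3.
Row 3 already has 3, so (3,4) = 4.
Column 4 already has 4, so (1,4) = 1.
Cage i needs two cells with sum 5; hence (1,5) = 4.
Row 3 already has 3, leaving (3,2) = 2.
Cage a has sum 11; hence (4,2) = 3.
The 3 cells of cage h must have sum 11, which forces (4,5) = 2.
Column 2 now contains 3, leaving (5,2) = 4.
Column 4 now contains 1, so (5,4) = 3.
Row 5 already has 3, which forces (5,5) = 1.
Column 4 already has 3, which forces (2,4) = 2.
Column 5 now contains 2, so (2,5) = 3.
Completed grid: 3 5 2 1 4 / 5 1 4 2 3 / 1 2 3 4 5 / 4 3 1 5 2 / 2 4 5 3 1.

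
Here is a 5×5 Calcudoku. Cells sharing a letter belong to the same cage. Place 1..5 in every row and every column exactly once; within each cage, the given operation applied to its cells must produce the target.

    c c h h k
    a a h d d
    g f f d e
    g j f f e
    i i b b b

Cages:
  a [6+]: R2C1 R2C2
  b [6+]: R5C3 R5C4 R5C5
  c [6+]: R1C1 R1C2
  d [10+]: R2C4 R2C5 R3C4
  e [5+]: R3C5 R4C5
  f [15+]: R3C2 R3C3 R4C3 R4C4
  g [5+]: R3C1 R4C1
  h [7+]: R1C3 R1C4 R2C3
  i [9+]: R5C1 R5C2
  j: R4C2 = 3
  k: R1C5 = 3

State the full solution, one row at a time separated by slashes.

Cage k is given, so R1C5 = 3.
Cage j is a single given cell, which forces R4C2 = 3.
Row 2 needs a 3, and only R2C4 is open for it.
Cage b needs sum 6, leaving R5C3 = 3.
Row 3 needs a 3, and only R3C1 is open for it.
Cage g needs two cells with sum 5, which forces R4C1 = 2.
In column 5, 5 can only go at R2C5, so R2C5 = 5.
The two cells of cage a must have sum 6, leaving R2C1 = 4.
Cage a needs two cells with sum 6, so R2C2 = 2.
Row 2 already has 2, leaving R2C3 = 1.
Cage d has sum 10, leaving R3C4 = 2.
Column 1 now contains 4; hence R5C1 = 5.
Row 5 already has 5, so R5C2 = 4.
Column 4 already has 2, so R5C4 = 1.
Row 5 already has 1, which forces R5C5 = 2.
Column 1 now contains 5, leaving R1C1 = 1.
Cage c needs two cells with sum 6; hence R1C2 = 5.
Cage h has sum 7, which forces R1C3 = 2.
1 is placed in column 4; hence R1C4 = 4.
The 4 cells of cage f must have sum 15; hence R3C2 = 1.
The 4 cells of cage f must have sum 15, which forces R3C3 = 5.
Row 3 now contains 1, leaving R3C5 = 4.
Cage f needs sum 15, so R4C3 = 4.
Cage f has sum 15; hence R4C4 = 5.
Column 5 already has 4, leaving R4C5 = 1.

1 5 2 4 3 / 4 2 1 3 5 / 3 1 5 2 4 / 2 3 4 5 1 / 5 4 3 1 2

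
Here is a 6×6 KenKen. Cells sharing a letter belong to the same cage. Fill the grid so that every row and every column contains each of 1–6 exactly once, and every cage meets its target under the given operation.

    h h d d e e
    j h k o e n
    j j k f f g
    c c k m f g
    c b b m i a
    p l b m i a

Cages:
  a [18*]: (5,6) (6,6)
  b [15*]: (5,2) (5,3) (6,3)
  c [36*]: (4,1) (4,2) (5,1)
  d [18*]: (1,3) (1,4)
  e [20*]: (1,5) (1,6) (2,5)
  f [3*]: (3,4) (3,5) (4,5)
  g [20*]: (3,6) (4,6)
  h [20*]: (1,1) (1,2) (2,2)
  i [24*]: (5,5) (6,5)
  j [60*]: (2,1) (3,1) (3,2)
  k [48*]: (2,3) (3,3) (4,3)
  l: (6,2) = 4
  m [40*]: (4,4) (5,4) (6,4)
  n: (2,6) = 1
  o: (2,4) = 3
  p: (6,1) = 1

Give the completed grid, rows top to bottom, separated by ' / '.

Cage o is a single given cell, which forces (2,4) = 3.
Cage n is given; hence (2,6) = 1.
Cage f has product 3, so (3,4) = 1.
Cage f has product 3, so (3,5) = 3.
The 3 cells of cage f must have product 3, leaving (4,5) = 1.
P is a freebie, leaving (6,1) = 1.
Cage l is given, which forces (6,2) = 4.
4 is placed in row 6, so (6,5) = 6.
Row 6 now contains 6; hence (6,6) = 3.
Cage d's pair has product 18, so (1,3) = 3.
Column 4 now contains 3, leaving (1,4) = 6.
Cage e has product 20, leaving (1,5) = 5.
Cage e has product 20, leaving (1,6) = 2.
Cage e needs product 20, which forces (2,5) = 2.
Column 3 now contains 3, leaving (5,3) = 1.
Column 5 already has 6, which forces (5,5) = 4.
Column 6 now contains 3, leaving (5,6) = 6.
3 is placed in row 6, which forces (6,3) = 5.
Row 6 already has 5; hence (6,4) = 2.
Row 1 already has 2, so (1,1) = 4.
Row 1 already has 5, which forces (1,2) = 1.
2 is placed in row 2, so (2,2) = 5.
Cage m has product 40, so (4,4) = 4.
Row 4 now contains 4, leaving (4,6) = 5.
Row 5 now contains 1, leaving (5,2) = 3.
Column 4 already has 2, which forces (5,4) = 5.
Row 2 already has 5, leaving (2,1) = 6.
Row 2 now contains 6, so (2,3) = 4.
Cage j needs product 60, which forces (3,1) = 5.
Cage j has product 60, which forces (3,2) = 2.
Row 3 already has 2, so (3,3) = 6.
Column 6 already has 5, leaving (3,6) = 4.
The 3 cells of cage c must have product 36, which forces (4,1) = 3.
Cage c needs product 36, leaving (4,2) = 6.
Column 3 now contains 6, which forces (4,3) = 2.
Row 5 now contains 3, so (5,1) = 2.

4 1 3 6 5 2 / 6 5 4 3 2 1 / 5 2 6 1 3 4 / 3 6 2 4 1 5 / 2 3 1 5 4 6 / 1 4 5 2 6 3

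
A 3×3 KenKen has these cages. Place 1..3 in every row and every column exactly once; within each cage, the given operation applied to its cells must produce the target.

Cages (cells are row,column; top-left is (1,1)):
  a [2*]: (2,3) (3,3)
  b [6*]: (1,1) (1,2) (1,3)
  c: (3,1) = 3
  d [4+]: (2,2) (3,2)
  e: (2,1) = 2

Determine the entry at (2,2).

3

E is a freebie, which forces (2,1) = 2.
Row 2 now contains 2, leaving (2,3) = 1.
C is a freebie, leaving (3,1) = 3.
Row 3 already has 3, leaving (3,2) = 1.
Column 3 already has 1; hence (3,3) = 2.
3 is placed in column 1; hence (1,1) = 1.
Cage b has product 6, leaving (1,2) = 2.
Column 3 now contains 2, so (1,3) = 3.
Row 2 now contains 1; hence (2,2) = 3.
Filled in: 1 2 3 / 2 3 1 / 3 1 2.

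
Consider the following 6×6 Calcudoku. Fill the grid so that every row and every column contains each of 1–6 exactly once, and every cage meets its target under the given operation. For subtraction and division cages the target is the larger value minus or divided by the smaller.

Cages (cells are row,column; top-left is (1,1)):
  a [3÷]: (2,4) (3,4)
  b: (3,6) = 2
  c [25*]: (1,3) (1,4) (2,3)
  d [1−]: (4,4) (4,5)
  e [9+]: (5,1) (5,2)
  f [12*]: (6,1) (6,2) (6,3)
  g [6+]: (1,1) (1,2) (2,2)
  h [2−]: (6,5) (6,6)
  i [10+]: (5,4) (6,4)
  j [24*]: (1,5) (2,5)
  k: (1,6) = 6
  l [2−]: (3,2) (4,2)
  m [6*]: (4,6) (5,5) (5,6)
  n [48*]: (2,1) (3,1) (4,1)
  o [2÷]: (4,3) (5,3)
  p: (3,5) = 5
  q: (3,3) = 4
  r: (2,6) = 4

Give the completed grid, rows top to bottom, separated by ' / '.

3 2 1 5 4 6 / 2 1 5 3 6 4 / 6 3 4 1 5 2 / 4 5 6 2 1 3 / 5 4 3 6 2 1 / 1 6 2 4 3 5

The 3 cells of cage c must have product 25, leaving (1,3) = 1.
The 3 cells of cage c must have product 25, which forces (1,4) = 5.
K is a freebie, so (1,6) = 6.
The 3 cells of cage c must have product 25, which forces (2,3) = 5.
R is a freebie, leaving (2,6) = 4.
Q is a freebie, leaving (3,3) = 4.
Cage p is given; hence (3,5) = 5.
B is a freebie, which forces (3,6) = 2.
Row 1 already has 6, so (1,5) = 4.
Cage n needs product 48, leaving (2,1) = 2.
Cage g has sum 6, so (2,2) = 1.
Row 2 already has 1, so (2,4) = 3.
4 is placed in row 2, so (2,5) = 6.
Row 3 now contains 2, which forces (3,1) = 6.
Row 3 now contains 6, so (3,2) = 3.
Row 3 now contains 6; hence (3,4) = 1.
Cage n has product 48; hence (4,1) = 4.
Row 4 now contains 4, which forces (4,2) = 5.
Row 4 now contains 4, which forces (4,4) = 2.
The 3 cells of cage m must have product 6, leaving (5,5) = 2.
Column 1 now contains 4, which forces (6,1) = 1.
Row 6 now contains 1; hence (6,5) = 3.
Row 6 already has 3, leaving (6,6) = 5.
2 is placed in column 1, leaving (1,1) = 3.
3 is placed in column 2, which forces (1,2) = 2.
3 is placed in column 5, leaving (4,5) = 1.
Row 4 now contains 1, which forces (4,6) = 3.
Column 1 already has 3, which forces (5,1) = 5.
Column 6 now contains 3, which forces (5,6) = 1.
Column 2 now contains 2, which forces (6,2) = 6.
Row 6 already has 6, leaving (6,3) = 2.
Row 6 already has 6, so (6,4) = 4.
Row 4 already has 3, so (4,3) = 6.
Column 2 now contains 6; hence (5,2) = 4.
The two cells of cage o must have quotient 2, so (5,3) = 3.
4 is placed in column 4, leaving (5,4) = 6.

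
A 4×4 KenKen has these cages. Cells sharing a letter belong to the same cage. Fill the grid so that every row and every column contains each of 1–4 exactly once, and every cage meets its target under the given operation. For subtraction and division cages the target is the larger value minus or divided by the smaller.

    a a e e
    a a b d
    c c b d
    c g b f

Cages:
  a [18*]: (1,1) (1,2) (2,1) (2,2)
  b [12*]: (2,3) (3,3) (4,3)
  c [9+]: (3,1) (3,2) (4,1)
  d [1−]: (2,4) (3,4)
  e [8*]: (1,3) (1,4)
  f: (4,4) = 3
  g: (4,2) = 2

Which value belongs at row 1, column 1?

G is a freebie, so (4,2) = 2.
F is a freebie, which forces (4,4) = 3.
Row 4 already has 3, leaving (4,1) = 4.
4 is placed in row 4, which forces (4,3) = 1.
Row 1 needs a 1, and only (1,2) is open for it.
Cage a has product 18, which forces (1,1) = 3.
Cage a needs product 18, leaving (2,1) = 2.
Column 2 now contains 1, leaving (2,2) = 3.
Row 2 already has 3, so (2,3) = 4.
Row 2 already has 2, so (2,4) = 1.
Column 1 now contains 2, which forces (3,1) = 1.
Column 2 now contains 3; hence (3,2) = 4.
4 is placed in column 3; hence (3,3) = 3.
1 is placed in column 4, which forces (3,4) = 2.
4 is placed in column 3, so (1,3) = 2.
2 is placed in column 4; hence (1,4) = 4.
Completed grid: 3 1 2 4 / 2 3 4 1 / 1 4 3 2 / 4 2 1 3.

3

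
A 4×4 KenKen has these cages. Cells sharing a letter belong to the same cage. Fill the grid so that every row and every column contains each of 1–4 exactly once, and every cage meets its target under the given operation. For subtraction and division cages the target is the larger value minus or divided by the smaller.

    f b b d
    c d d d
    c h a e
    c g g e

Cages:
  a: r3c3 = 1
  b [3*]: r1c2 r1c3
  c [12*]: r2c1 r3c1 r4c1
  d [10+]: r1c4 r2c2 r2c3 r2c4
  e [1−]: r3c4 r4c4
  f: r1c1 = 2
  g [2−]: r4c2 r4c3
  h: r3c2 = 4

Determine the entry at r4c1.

1

Cage f is given, so r1c1 = 2.
Cage h is a single given cell, leaving r3c2 = 4.
Cage a is given; hence r3c3 = 1.
Cage b needs two cells with product 3, so r1c2 = 1.
Column 3 already has 1, leaving r1c3 = 3.
Row 1 already has 3, leaving r1c4 = 4.
Row 3 already has 1, so r3c1 = 3.
3 is placed in row 3; hence r3c4 = 2.
Column 2 already has 1; hence r4c2 = 2.
3 is placed in column 3; hence r4c3 = 4.
Cage c has product 12, so r2c1 = 4.
Column 2 already has 2, leaving r2c2 = 3.
Column 3 already has 4, which forces r2c3 = 2.
Cage d has sum 10, which forces r2c4 = 1.
Row 4 already has 4, which forces r4c1 = 1.
Column 4 already has 1, so r4c4 = 3.
Filled in: 2 1 3 4 / 4 3 2 1 / 3 4 1 2 / 1 2 4 3.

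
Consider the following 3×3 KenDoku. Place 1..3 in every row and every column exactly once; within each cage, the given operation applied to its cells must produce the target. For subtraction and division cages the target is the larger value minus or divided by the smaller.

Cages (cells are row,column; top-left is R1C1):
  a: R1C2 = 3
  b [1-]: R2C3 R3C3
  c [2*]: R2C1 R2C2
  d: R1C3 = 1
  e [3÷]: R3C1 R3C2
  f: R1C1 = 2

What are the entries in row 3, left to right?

Cage f is a single given cell, so R1C1 = 2.
Cage a is a single given cell, leaving R1C2 = 3.
D is a freebie, leaving R1C3 = 1.
Column 1 now contains 2; hence R2C1 = 1.
Row 2 now contains 1, so R2C2 = 2.
Row 2 now contains 2; hence R2C3 = 3.
Column 1 now contains 1, so R3C1 = 3.
3 is placed in column 2, which forces R3C2 = 1.
Column 3 now contains 3, leaving R3C3 = 2.
Filled in: 2 3 1 / 1 2 3 / 3 1 2.

3 1 2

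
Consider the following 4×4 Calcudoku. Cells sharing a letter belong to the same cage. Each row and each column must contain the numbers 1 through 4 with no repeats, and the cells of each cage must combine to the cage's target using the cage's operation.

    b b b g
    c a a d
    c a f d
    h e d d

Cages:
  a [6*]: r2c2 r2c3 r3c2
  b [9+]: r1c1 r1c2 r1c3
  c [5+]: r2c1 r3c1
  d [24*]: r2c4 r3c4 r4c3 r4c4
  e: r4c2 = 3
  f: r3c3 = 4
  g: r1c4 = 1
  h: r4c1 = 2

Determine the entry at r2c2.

Cage g is a single given cell; hence r1c4 = 1.
Cage f is given, leaving r3c3 = 4.
H is a freebie, so r4c1 = 2.
Cage e is a single given cell, so r4c2 = 3.
3 is placed in row 4, leaving r4c3 = 1.
3 is placed in row 4, which forces r4c4 = 4.
Cage c needs two cells with sum 5, so r2c1 = 4.
Cage a needs product 6, so r2c3 = 3.
Row 2 already has 3, which forces r2c4 = 2.
Cage c needs two cells with sum 5, leaving r3c1 = 1.
Row 3 now contains 1, leaving r3c2 = 2.
Column 4 already has 2, leaving r3c4 = 3.
Column 1 now contains 4, leaving r1c1 = 3.
2 is placed in column 2, so r1c2 = 4.
Column 3 already has 3, leaving r1c3 = 2.
2 is placed in row 2, leaving r2c2 = 1.
The full grid is 3 4 2 1 / 4 1 3 2 / 1 2 4 3 / 2 3 1 4.

1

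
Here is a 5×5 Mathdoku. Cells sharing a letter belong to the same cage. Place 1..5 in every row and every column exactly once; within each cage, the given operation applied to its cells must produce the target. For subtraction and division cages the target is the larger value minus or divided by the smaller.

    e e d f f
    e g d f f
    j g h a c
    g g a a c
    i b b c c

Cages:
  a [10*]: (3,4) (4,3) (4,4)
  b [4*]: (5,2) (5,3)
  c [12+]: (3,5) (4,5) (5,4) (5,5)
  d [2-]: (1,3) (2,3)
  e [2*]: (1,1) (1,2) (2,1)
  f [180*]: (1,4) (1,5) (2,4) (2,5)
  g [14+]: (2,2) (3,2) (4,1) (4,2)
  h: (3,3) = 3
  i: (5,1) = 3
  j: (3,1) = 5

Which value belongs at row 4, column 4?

The 3 cells of cage e must have product 2, so (1,1) = 2.
Cage e needs product 2, leaving (1,2) = 1.
The 3 cells of cage e must have product 2; hence (2,1) = 1.
Cage j is a single given cell; hence (3,1) = 5.
Cage h is given; hence (3,3) = 3.
I is a freebie; hence (5,1) = 3.
Column 2 already has 1, leaving (5,2) = 4.
Row 5 now contains 4, leaving (5,3) = 1.
Cage d needs two cells with difference 2, so (1,3) = 4.
Cage d's pair has difference 2, leaving (2,3) = 2.
Column 2 now contains 4, which forces (3,2) = 2.
Row 3 now contains 2, so (3,4) = 1.
Row 3 now contains 1, which forces (3,5) = 4.
Column 1 now contains 3, leaving (4,1) = 4.
2 is placed in column 3, so (4,3) = 5.
Row 4 now contains 5, leaving (4,4) = 2.
Column 4 now contains 2; hence (5,4) = 5.
5 is placed in row 5, which forces (5,5) = 2.
Column 4 already has 5, so (1,4) = 3.
Cage f needs product 180, which forces (1,5) = 5.
Cage g needs sum 14, so (2,2) = 5.
Cage f has product 180, which forces (2,4) = 4.
The 4 cells of cage f must have product 180, so (2,5) = 3.
Row 4 now contains 5; hence (4,2) = 3.
Cage c needs sum 12, leaving (4,5) = 1.
Filled in: 2 1 4 3 5 / 1 5 2 4 3 / 5 2 3 1 4 / 4 3 5 2 1 / 3 4 1 5 2.

2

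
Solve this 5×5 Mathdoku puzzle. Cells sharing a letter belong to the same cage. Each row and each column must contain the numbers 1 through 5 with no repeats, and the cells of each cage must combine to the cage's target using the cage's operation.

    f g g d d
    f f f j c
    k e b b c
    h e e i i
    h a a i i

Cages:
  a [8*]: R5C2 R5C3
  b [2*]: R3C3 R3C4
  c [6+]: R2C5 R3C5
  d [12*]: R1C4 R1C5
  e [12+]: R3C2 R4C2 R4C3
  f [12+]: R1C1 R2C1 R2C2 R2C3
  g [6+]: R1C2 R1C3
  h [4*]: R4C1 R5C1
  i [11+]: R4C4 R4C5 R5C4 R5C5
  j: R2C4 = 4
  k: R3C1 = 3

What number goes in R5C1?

1

Cage j is a single given cell, so R2C4 = 4.
Cage k is a single given cell, which forces R3C1 = 3.
Column 4 now contains 4, leaving R1C4 = 3.
Cage d's pair has product 12; hence R1C5 = 4.
Row 1 now contains 4, so R1C1 = 2.
The 4 cells of cage f must have sum 12; hence R2C1 = 5.
5 is placed in row 2; hence R2C5 = 1.
1 is placed in column 5, which forces R3C5 = 5.
Row 3 now contains 5; hence R3C2 = 4.
Column 2 already has 4, so R5C2 = 2.
Row 5 already has 2, leaving R5C3 = 4.
Row 5 already has 2; hence R5C5 = 3.
Column 2 already has 2, leaving R2C2 = 3.
Cage f has sum 12, leaving R2C3 = 2.
Column 3 already has 2, leaving R3C3 = 1.
Row 3 now contains 1; hence R3C4 = 2.
The two cells of cage h must have product 4; hence R4C1 = 4.
Column 2 already has 3, leaving R4C2 = 5.
Row 4 already has 5, so R4C3 = 3.
Row 4 already has 5; hence R4C4 = 1.
Column 5 now contains 3; hence R4C5 = 2.
4 is placed in row 5; hence R5C1 = 1.
Column 4 already has 1, so R5C4 = 5.
Column 2 now contains 5, leaving R1C2 = 1.
1 is placed in column 3, which forces R1C3 = 5.
The full grid is 2 1 5 3 4 / 5 3 2 4 1 / 3 4 1 2 5 / 4 5 3 1 2 / 1 2 4 5 3.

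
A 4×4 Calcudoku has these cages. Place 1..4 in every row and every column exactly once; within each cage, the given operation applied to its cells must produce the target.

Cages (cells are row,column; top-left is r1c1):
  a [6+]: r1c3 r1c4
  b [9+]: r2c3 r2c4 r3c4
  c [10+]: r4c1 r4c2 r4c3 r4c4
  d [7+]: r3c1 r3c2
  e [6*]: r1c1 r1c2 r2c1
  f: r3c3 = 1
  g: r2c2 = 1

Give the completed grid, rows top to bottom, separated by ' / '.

1 3 2 4 / 2 1 4 3 / 3 4 1 2 / 4 2 3 1

Cage g is given, leaving r2c2 = 1.
F is a freebie, which forces r3c3 = 1.
Cage e needs product 6, leaving r1c1 = 1.
Cage c needs sum 10, so r4c4 = 1.
In row 1, 3 can only go at r1c2, so r1c2 = 3.
Cage e needs product 6, leaving r2c1 = 2.
Cage d's pair has sum 7, leaving r3c1 = 3.
3 is placed in column 2; hence r3c2 = 4.
Row 3 now contains 4; hence r3c4 = 2.
Column 1 now contains 3; hence r4c1 = 4.
Column 2 already has 4; hence r4c2 = 2.
Row 4 already has 2, leaving r4c3 = 3.
The two cells of cage a must have sum 6, so r1c3 = 2.
Column 4 already has 2, which forces r1c4 = 4.
Column 3 now contains 3, which forces r2c3 = 4.
Cage b has sum 9, so r2c4 = 3.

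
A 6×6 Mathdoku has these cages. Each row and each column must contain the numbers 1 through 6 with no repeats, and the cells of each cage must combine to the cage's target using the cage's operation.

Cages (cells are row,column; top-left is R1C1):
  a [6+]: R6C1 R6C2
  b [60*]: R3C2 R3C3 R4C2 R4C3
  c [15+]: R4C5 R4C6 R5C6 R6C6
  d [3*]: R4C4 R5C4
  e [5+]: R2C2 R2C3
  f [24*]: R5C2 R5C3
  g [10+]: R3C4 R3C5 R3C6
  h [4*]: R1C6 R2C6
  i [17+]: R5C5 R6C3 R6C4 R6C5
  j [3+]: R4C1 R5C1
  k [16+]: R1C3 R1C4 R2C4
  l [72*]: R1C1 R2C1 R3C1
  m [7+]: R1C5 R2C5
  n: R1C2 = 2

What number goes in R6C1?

Cage n is a single given cell; hence R1C2 = 2.
Row 2 needs a 5, and only R2C4 is open for it.
Cage k needs sum 16, so R1C3 = 5.
Cage k has sum 16, which forces R1C4 = 6.
The only place for 2 in row 2 is R2C3.
The two cells of cage e must have sum 5, leaving R2C2 = 3.
In row 2, 1 can only go at R2C6, so R2C6 = 1.
Column 6 now contains 1, which forces R1C6 = 4.
Row 1 already has 4; hence R1C1 = 3.
Row 1 already has 3, leaving R1C5 = 1.
Cage m's pair has sum 7, leaving R2C5 = 6.
Row 2 now contains 6, leaving R2C1 = 4.
Cage l has product 72, so R3C1 = 6.
The 4 cells of cage i must have sum 17, leaving R6C3 = 6.
Cage f needs two cells with product 24; hence R5C2 = 6.
Column 3 already has 6, so R5C3 = 4.
In row 4, 6 can only go at R4C6, so R4C6 = 6.
The only place for 5 in row 4 is R4C2.
Column 2 now contains 5, which forces R3C2 = 4.
4 is placed in column 2, which forces R6C2 = 1.
Cage a needs two cells with sum 6, so R6C1 = 5.
Cage i needs sum 17, leaving R5C5 = 5.
The 3 cells of cage g must have sum 10, leaving R3C6 = 5.
The 4 cells of cage c must have sum 15, which forces R4C5 = 4.
Column 5 now contains 4, leaving R6C5 = 2.
Row 6 now contains 2; hence R6C6 = 3.
Cage g needs sum 10, leaving R3C4 = 2.
Column 5 already has 2; hence R3C5 = 3.
3 is placed in column 6, leaving R5C6 = 2.
Row 6 now contains 2, which forces R6C4 = 4.
3 is placed in row 3, so R3C3 = 1.
Cage j's pair has sum 3; hence R4C1 = 2.
The 4 cells of cage b must have product 60, which forces R4C3 = 3.
3 is placed in row 4, which forces R4C4 = 1.
Row 5 now contains 2, which forces R5C1 = 1.
1 is placed in column 4; hence R5C4 = 3.
Completed grid: 3 2 5 6 1 4 / 4 3 2 5 6 1 / 6 4 1 2 3 5 / 2 5 3 1 4 6 / 1 6 4 3 5 2 / 5 1 6 4 2 3.

5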